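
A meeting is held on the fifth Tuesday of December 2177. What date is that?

December 1, 2177 is a Monday.
The first Tuesday is therefore December 2 (1 days later).
The fifth Tuesday is 2 + 4×7 = December 30.

December 30, 2177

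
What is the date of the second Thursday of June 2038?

June 10, 2038

June 1, 2038 is a Tuesday.
The first Thursday is therefore June 3 (2 days later).
The second Thursday is 3 + 1×7 = June 10.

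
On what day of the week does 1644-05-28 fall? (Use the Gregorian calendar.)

Doomsday rule: the anchor day for the 1600s is Tuesday. For year 44: 44÷12 = 3 r 8, and 8÷4 = 2, so 3+8+2 = 13.
Tuesday + 13 ≡ Monday — that's 1644's doomsday.
In May the doomsday date is May 9.
May 28 is 19 days after May 9; 19 mod 7 = 5, so Monday + 5 = Saturday.

Saturday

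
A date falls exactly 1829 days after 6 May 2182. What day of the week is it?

First find the weekday of May 6, 2182. Doomsday rule: the anchor day for the 2100s is Sunday. For year 82: 82÷12 = 6 r 10, and 10÷4 = 2, so 6+10+2 = 18.
Sunday + 18 ≡ Thursday — that's 2182's doomsday.
In May the doomsday date is May 9.
May 6 is 3 days before May 9; 3 mod 7 = 3, so Thursday − 3 = Monday.
1829 mod 7 = 2, so 1829 days after a Monday is Monday + 2 = Wednesday.

Wednesday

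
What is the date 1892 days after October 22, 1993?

+365 (one year) → Oct 22, 1994 (1527 left).
+365 (one year) → Oct 22, 1995 (1162 left).
+366 (one year; includes Feb 29, 1996) → Oct 22, 1996 (796 left).
+365 (one year) → Oct 22, 1997 (431 left).
+365 (one year) → Oct 22, 1998 (66 left).
Oct has 31 days: +10 → Nov 1, 1998 (56 left).
Nov has 30 days: +30 → Dec 1, 1998 (26 left).
+26 → Dec 27, 1998.

December 27, 1998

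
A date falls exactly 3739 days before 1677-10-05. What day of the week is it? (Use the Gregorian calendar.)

Monday

First find the weekday of Oct 5, 1677. Doomsday rule: the anchor day for the 1600s is Tuesday. For year 77: 77÷12 = 6 r 5, and 5÷4 = 1, so 6+5+1 = 12.
Tuesday + 12 ≡ Sunday — that's 1677's doomsday.
In October the doomsday date is Oct 10.
Oct 5 is 5 days before Oct 10; 5 mod 7 = 5, so Sunday − 5 = Tuesday.
3739 mod 7 = 1, so 3739 days before a Tuesday is Tuesday − 1 = Monday.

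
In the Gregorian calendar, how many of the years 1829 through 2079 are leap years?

Multiples of 4 in [1829,2079]: 62.
Of those, multiples of 100: 2 (not leap unless ÷400).
Multiples of 400: 1.
Leap years = 62 − 2 + 1 = 61.

61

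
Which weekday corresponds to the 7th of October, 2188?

Doomsday rule: the anchor day for the 2100s is Sunday. For year 88: 88÷12 = 7 r 4, and 4÷4 = 1, so 7+4+1 = 12.
Sunday + 12 ≡ Friday — that's 2188's doomsday.
In October the doomsday date is Oct 10.
Oct 7 is 3 days before Oct 10; 3 mod 7 = 3, so Friday − 3 = Tuesday.

Tuesday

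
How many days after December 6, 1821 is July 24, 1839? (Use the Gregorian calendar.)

6439

Dec 6, 1821 → Dec 6, 1822: 365 days.
Dec 6, 1822 → Dec 6, 1823: 365 days.
Dec 6, 1823 → Dec 6, 1824: 366 days (Feb 29, 1824 is in that span).
Dec 6, 1824 → Dec 6, 1825: 365 days.
Dec 6, 1825 → Dec 6, 1826: 365 days.
Dec 6, 1826 → Dec 6, 1827: 365 days.
Dec 6, 1827 → Dec 6, 1828: 366 days (Feb 29, 1828 is in that span).
Dec 6, 1828 → Dec 6, 1829: 365 days.
Dec 6, 1829 → Dec 6, 1830: 365 days.
Dec 6, 1830 → Dec 6, 1831: 365 days.
Dec 6, 1831 → Dec 6, 1832: 366 days (Feb 29, 1832 is in that span).
Dec 6, 1832 → Dec 6, 1833: 365 days.
Dec 6, 1833 → Dec 6, 1834: 365 days.
Dec 6, 1834 → Dec 6, 1835: 365 days.
Dec 6, 1835 → Dec 6, 1836: 366 days (Feb 29, 1836 is in that span).
Dec 6, 1836 → Dec 6, 1837: 365 days.
Dec 6, 1837 → Dec 6, 1838: 365 days.
Dec 6, 1838 → Jan 6, 1839: 31 days (December has 31).
Jan 6, 1839 → Feb 6, 1839: 31 days (January has 31).
Feb 6, 1839 → Mar 6, 1839: 28 days (February has 28).
Mar 6, 1839 → Apr 6, 1839: 31 days (March has 31).
Apr 6, 1839 → May 6, 1839: 30 days (April has 30).
May 6, 1839 → Jun 6, 1839: 31 days (May has 31).
Jun 6, 1839 → Jul 6, 1839: 30 days (June has 30).
Jul 6, 1839 → Jul 24, 1839: 18 days.
Total: 6439 days.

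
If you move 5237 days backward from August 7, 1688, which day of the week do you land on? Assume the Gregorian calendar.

First find the weekday of Aug 7, 1688. Doomsday rule: the anchor day for the 1600s is Tuesday. For year 88: 88÷12 = 7 r 4, and 4÷4 = 1, so 7+4+1 = 12.
Tuesday + 12 ≡ Sunday — that's 1688's doomsday.
In August the doomsday date is Aug 8.
Aug 7 is 1 day before Aug 8; 1 mod 7 = 1, so Sunday − 1 = Saturday.
5237 mod 7 = 1, so 5237 days before a Saturday is Saturday − 1 = Friday.

Friday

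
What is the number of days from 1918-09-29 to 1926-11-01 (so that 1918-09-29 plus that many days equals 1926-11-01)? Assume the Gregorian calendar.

2955

Sep 29, 1918 → Sep 29, 1919: 365 days.
Sep 29, 1919 → Sep 29, 1920: 366 days (Feb 29, 1920 is in that span).
Sep 29, 1920 → Sep 29, 1921: 365 days.
Sep 29, 1921 → Sep 29, 1922: 365 days.
Sep 29, 1922 → Sep 29, 1923: 365 days.
Sep 29, 1923 → Sep 29, 1924: 366 days (Feb 29, 1924 is in that span).
Sep 29, 1924 → Sep 29, 1925: 365 days.
Sep 29, 1925 → Oct 29, 1925: 30 days (September has 30).
Oct 29, 1925 → Nov 29, 1925: 31 days (October has 31).
Nov 29, 1925 → Dec 29, 1925: 30 days (November has 30).
Dec 29, 1925 → Jan 29, 1926: 31 days (December has 31).
Jan 29, 1926 → Feb 28, 1926: 30 days (January has 31).
Feb 28, 1926 → Mar 28, 1926: 28 days (February has 28).
Mar 28, 1926 → Apr 28, 1926: 31 days (March has 31).
Apr 28, 1926 → May 28, 1926: 30 days (April has 30).
May 28, 1926 → Jun 28, 1926: 31 days (May has 31).
Jun 28, 1926 → Jul 28, 1926: 30 days (June has 30).
Jul 28, 1926 → Aug 28, 1926: 31 days (July has 31).
Aug 28, 1926 → Sep 28, 1926: 31 days (August has 31).
Sep 28, 1926 → Oct 28, 1926: 30 days (September has 30).
Oct 28, 1926 → Nov 1, 1926: 4 days.
Total: 2955 days.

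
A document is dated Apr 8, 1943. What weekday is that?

Thursday

January 1, 1943 is a Friday.
Jan 1, 1943 → Feb 1, 1943: 31 days (January has 31).
Feb 1, 1943 → Mar 1, 1943: 28 days (February has 28).
Mar 1, 1943 → Apr 1, 1943: 31 days (March has 31).
Apr 1, 1943 → Apr 8, 1943: 7 days.
Total: 97 days.
97 mod 7 = 6, so Friday + 6 = Thursday.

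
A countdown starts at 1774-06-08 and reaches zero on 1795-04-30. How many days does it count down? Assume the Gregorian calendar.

7631

Jun 8, 1774 → Jun 8, 1775: 365 days.
Jun 8, 1775 → Jun 8, 1776: 366 days (Feb 29, 1776 is in that span).
Jun 8, 1776 → Jun 8, 1777: 365 days.
Jun 8, 1777 → Jun 8, 1778: 365 days.
Jun 8, 1778 → Jun 8, 1779: 365 days.
Jun 8, 1779 → Jun 8, 1780: 366 days (Feb 29, 1780 is in that span).
Jun 8, 1780 → Jun 8, 1781: 365 days.
Jun 8, 1781 → Jun 8, 1782: 365 days.
Jun 8, 1782 → Jun 8, 1783: 365 days.
Jun 8, 1783 → Jun 8, 1784: 366 days (Feb 29, 1784 is in that span).
Jun 8, 1784 → Jun 8, 1785: 365 days.
Jun 8, 1785 → Jun 8, 1786: 365 days.
Jun 8, 1786 → Jun 8, 1787: 365 days.
Jun 8, 1787 → Jun 8, 1788: 366 days (Feb 29, 1788 is in that span).
Jun 8, 1788 → Jun 8, 1789: 365 days.
Jun 8, 1789 → Jun 8, 1790: 365 days.
Jun 8, 1790 → Jun 8, 1791: 365 days.
Jun 8, 1791 → Jun 8, 1792: 366 days (Feb 29, 1792 is in that span).
Jun 8, 1792 → Jun 8, 1793: 365 days.
Jun 8, 1793 → Jun 8, 1794: 365 days.
Jun 8, 1794 → Jul 8, 1794: 30 days (June has 30).
Jul 8, 1794 → Aug 8, 1794: 31 days (July has 31).
Aug 8, 1794 → Sep 8, 1794: 31 days (August has 31).
Sep 8, 1794 → Oct 8, 1794: 30 days (September has 30).
Oct 8, 1794 → Nov 8, 1794: 31 days (October has 31).
Nov 8, 1794 → Dec 8, 1794: 30 days (November has 30).
Dec 8, 1794 → Jan 8, 1795: 31 days (December has 31).
Jan 8, 1795 → Feb 8, 1795: 31 days (January has 31).
Feb 8, 1795 → Mar 8, 1795: 28 days (February has 28).
Mar 8, 1795 → Apr 8, 1795: 31 days (March has 31).
Apr 8, 1795 → Apr 30, 1795: 22 days.
Total: 7631 days.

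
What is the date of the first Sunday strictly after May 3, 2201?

May 10, 2201

May 3, 2201 is a Sunday.
From Sunday to the next Sunday is 7 days.
May 3, 2201 + 7 = May 10, 2201.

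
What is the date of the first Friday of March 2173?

March 5, 2173

March 1, 2173 is a Monday.
The first Friday is therefore March 5 (4 days later).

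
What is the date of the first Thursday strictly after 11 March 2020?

Mar 11, 2020 is a Wednesday.
From Wednesday to the next Thursday is 1 day.
Mar 11, 2020 + 1 = Mar 12, 2020.

March 12, 2020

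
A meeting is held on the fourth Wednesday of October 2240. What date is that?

October 1, 2240 is a Thursday.
The first Wednesday is therefore October 7 (6 days later).
The fourth Wednesday is 7 + 3×7 = October 28.

October 28, 2240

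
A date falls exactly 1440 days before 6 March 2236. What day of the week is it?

First find the weekday of Mar 6, 2236. Doomsday rule: the anchor day for the 2200s is Friday. For year 36: 36÷12 = 3 r 0, and 0÷4 = 0, so 3+0+0 = 3.
Friday + 3 ≡ Monday — that's 2236's doomsday.
In March the doomsday date is Mar 14.
Mar 6 is 8 days before Mar 14; 8 mod 7 = 1, so Monday − 1 = Sunday.
1440 mod 7 = 5, so 1440 days before a Sunday is Sunday − 5 = Tuesday.

Tuesday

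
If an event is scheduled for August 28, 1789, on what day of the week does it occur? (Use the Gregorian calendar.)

Friday

Doomsday rule: the anchor day for the 1700s is Sunday. For year 89: 89÷12 = 7 r 5, and 5÷4 = 1, so 7+5+1 = 13.
Sunday + 13 ≡ Saturday — that's 1789's doomsday.
In August the doomsday date is Aug 8.
Aug 28 is 20 days after Aug 8; 20 mod 7 = 6, so Saturday + 6 = Friday.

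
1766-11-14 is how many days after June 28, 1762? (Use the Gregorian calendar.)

1600

Jun 28, 1762 → Jun 28, 1763: 365 days.
Jun 28, 1763 → Jun 28, 1764: 366 days (Feb 29, 1764 is in that span).
Jun 28, 1764 → Jun 28, 1765: 365 days.
Jun 28, 1765 → Jun 28, 1766: 365 days.
Jun 28, 1766 → Jul 28, 1766: 30 days (June has 30).
Jul 28, 1766 → Aug 28, 1766: 31 days (July has 31).
Aug 28, 1766 → Sep 28, 1766: 31 days (August has 31).
Sep 28, 1766 → Oct 28, 1766: 30 days (September has 30).
Oct 28, 1766 → Nov 14, 1766: 17 days.
Total: 1600 days.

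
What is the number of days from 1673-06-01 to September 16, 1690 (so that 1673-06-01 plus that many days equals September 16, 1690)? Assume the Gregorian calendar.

Jun 1, 1673 → Jun 1, 1674: 365 days.
Jun 1, 1674 → Jun 1, 1675: 365 days.
Jun 1, 1675 → Jun 1, 1676: 366 days (Feb 29, 1676 is in that span).
Jun 1, 1676 → Jun 1, 1677: 365 days.
Jun 1, 1677 → Jun 1, 1678: 365 days.
Jun 1, 1678 → Jun 1, 1679: 365 days.
Jun 1, 1679 → Jun 1, 1680: 366 days (Feb 29, 1680 is in that span).
Jun 1, 1680 → Jun 1, 1681: 365 days.
Jun 1, 1681 → Jun 1, 1682: 365 days.
Jun 1, 1682 → Jun 1, 1683: 365 days.
Jun 1, 1683 → Jun 1, 1684: 366 days (Feb 29, 1684 is in that span).
Jun 1, 1684 → Jun 1, 1685: 365 days.
Jun 1, 1685 → Jun 1, 1686: 365 days.
Jun 1, 1686 → Jun 1, 1687: 365 days.
Jun 1, 1687 → Jun 1, 1688: 366 days (Feb 29, 1688 is in that span).
Jun 1, 1688 → Jun 1, 1689: 365 days.
Jun 1, 1689 → Jun 1, 1690: 365 days.
Jun 1, 1690 → Jul 1, 1690: 30 days (June has 30).
Jul 1, 1690 → Aug 1, 1690: 31 days (July has 31).
Aug 1, 1690 → Sep 1, 1690: 31 days (August has 31).
Sep 1, 1690 → Sep 16, 1690: 15 days.
Total: 6316 days.

6316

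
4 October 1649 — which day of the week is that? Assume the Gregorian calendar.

Monday

Doomsday rule: the anchor day for the 1600s is Tuesday. For year 49: 49÷12 = 4 r 1, and 1÷4 = 0, so 4+1+0 = 5.
Tuesday + 5 ≡ Sunday — that's 1649's doomsday.
In October the doomsday date is Oct 10.
Oct 4 is 6 days before Oct 10; 6 mod 7 = 6, so Sunday − 6 = Monday.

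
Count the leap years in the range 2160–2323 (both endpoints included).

39

Multiples of 4 in [2160,2323]: 41.
Of those, multiples of 100: 2 (not leap unless ÷400).
Multiples of 400: 0.
Leap years = 41 − 2 + 0 = 39.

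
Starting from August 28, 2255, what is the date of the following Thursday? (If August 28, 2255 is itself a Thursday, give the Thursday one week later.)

August 30, 2255

Aug 28, 2255 is a Tuesday.
From Tuesday to the next Thursday is 2 days.
Aug 28, 2255 + 2 = Aug 30, 2255.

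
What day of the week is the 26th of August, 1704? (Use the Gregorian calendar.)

Doomsday rule: the anchor day for the 1700s is Sunday. For year 04: 4÷12 = 0 r 4, and 4÷4 = 1, so 0+4+1 = 5.
Sunday + 5 ≡ Friday — that's 1704's doomsday.
In August the doomsday date is Aug 8.
Aug 26 is 18 days after Aug 8; 18 mod 7 = 4, so Friday + 4 = Tuesday.

Tuesday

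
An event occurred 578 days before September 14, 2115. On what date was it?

−365 (one year) → Sep 14, 2114 (213 left).
−14 → Aug 31, 2114 (end of Aug, 31 days; 199 left).
−31 → Jul 31, 2114 (end of Jul, 31 days; 168 left).
−31 → Jun 30, 2114 (end of Jun, 30 days; 137 left).
−30 → May 31, 2114 (end of May, 31 days; 107 left).
−31 → Apr 30, 2114 (end of Apr, 30 days; 76 left).
−30 → Mar 31, 2114 (end of Mar, 31 days; 46 left).
−31 → Feb 28, 2114 (end of Feb, 28 days; 15 left).
−15 → Feb 13, 2114.

February 13, 2114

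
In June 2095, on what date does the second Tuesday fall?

June 14, 2095

June 1, 2095 is a Wednesday.
The first Tuesday is therefore June 7 (6 days later).
The second Tuesday is 7 + 1×7 = June 14.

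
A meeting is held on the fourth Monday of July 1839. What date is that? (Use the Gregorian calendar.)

July 22, 1839

July 1, 1839 is a Monday.
The first Monday is therefore July 1 (same day).
The fourth Monday is 1 + 3×7 = July 22.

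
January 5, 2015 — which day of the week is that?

Doomsday rule: the anchor day for the 2000s is Tuesday. For year 15: 15÷12 = 1 r 3, and 3÷4 = 0, so 1+3+0 = 4.
Tuesday + 4 ≡ Saturday — that's 2015's doomsday.
In January the doomsday date is Jan 3 (2015 is not a leap year).
Jan 5 is 2 days after Jan 3; 2 mod 7 = 2, so Saturday + 2 = Monday.

Monday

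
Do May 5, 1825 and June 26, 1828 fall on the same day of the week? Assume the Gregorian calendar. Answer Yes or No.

From May 5, 1825 to Jun 26, 1828 is 1148 days.
1148 mod 7 = 0, so they are the same weekday.
(May 5, 1825 is a Thursday; Jun 26, 1828 is a Thursday.)

Yes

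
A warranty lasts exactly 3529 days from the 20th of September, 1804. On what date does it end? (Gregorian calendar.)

+365 (one year) → Sep 20, 1805 (3164 left).
+365 (one year) → Sep 20, 1806 (2799 left).
+365 (one year) → Sep 20, 1807 (2434 left).
+366 (one year; includes Feb 29, 1808) → Sep 20, 1808 (2068 left).
+365 (one year) → Sep 20, 1809 (1703 left).
+365 (one year) → Sep 20, 1810 (1338 left).
+365 (one year) → Sep 20, 1811 (973 left).
+366 (one year; includes Feb 29, 1812) → Sep 20, 1812 (607 left).
+365 (one year) → Sep 20, 1813 (242 left).
Sep has 30 days: +11 → Oct 1, 1813 (231 left).
Oct has 31 days: +31 → Nov 1, 1813 (200 left).
Nov has 30 days: +30 → Dec 1, 1813 (170 left).
Dec has 31 days: +31 → Jan 1, 1814 (139 left).
Jan has 31 days: +31 → Feb 1, 1814 (108 left).
Feb has 28 days: +28 → Mar 1, 1814 (80 left).
Mar has 31 days: +31 → Apr 1, 1814 (49 left).
Apr has 30 days: +30 → May 1, 1814 (19 left).
+19 → May 20, 1814.

May 20, 1814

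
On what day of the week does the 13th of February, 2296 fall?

Doomsday rule: the anchor day for the 2200s is Friday. For year 96: 96÷12 = 8 r 0, and 0÷4 = 0, so 8+0+0 = 8.
Friday + 8 ≡ Saturday — that's 2296's doomsday.
In February the doomsday date is Feb 29 (2296 is a leap year (divisible by 4)).
Feb 13 is 16 days before Feb 29; 16 mod 7 = 2, so Saturday − 2 = Thursday.

Thursday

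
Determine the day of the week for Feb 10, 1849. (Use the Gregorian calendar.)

Doomsday rule: the anchor day for the 1800s is Friday. For year 49: 49÷12 = 4 r 1, and 1÷4 = 0, so 4+1+0 = 5.
Friday + 5 ≡ Wednesday — that's 1849's doomsday.
In February the doomsday date is Feb 28 (1849 is not a leap year).
Feb 10 is 18 days before Feb 28; 18 mod 7 = 4, so Wednesday − 4 = Saturday.

Saturday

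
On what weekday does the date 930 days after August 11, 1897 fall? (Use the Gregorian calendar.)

First find the weekday of Aug 11, 1897. Doomsday rule: the anchor day for the 1800s is Friday. For year 97: 97÷12 = 8 r 1, and 1÷4 = 0, so 8+1+0 = 9.
Friday + 9 ≡ Sunday — that's 1897's doomsday.
In August the doomsday date is Aug 8.
Aug 11 is 3 days after Aug 8; 3 mod 7 = 3, so Sunday + 3 = Wednesday.
930 mod 7 = 6, so 930 days after a Wednesday is Wednesday + 6 = Tuesday.

Tuesday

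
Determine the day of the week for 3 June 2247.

Doomsday rule: the anchor day for the 2200s is Friday. For year 47: 47÷12 = 3 r 11, and 11÷4 = 2, so 3+11+2 = 16.
Friday + 16 ≡ Sunday — that's 2247's doomsday.
In June the doomsday date is Jun 6.
Jun 3 is 3 days before Jun 6; 3 mod 7 = 3, so Sunday − 3 = Thursday.

Thursday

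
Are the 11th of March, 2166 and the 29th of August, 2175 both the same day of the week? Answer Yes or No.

From Mar 11, 2166 to Aug 29, 2175 is 3458 days.
3458 mod 7 = 0, so they are the same weekday.
(Mar 11, 2166 is a Tuesday; Aug 29, 2175 is a Tuesday.)

Yes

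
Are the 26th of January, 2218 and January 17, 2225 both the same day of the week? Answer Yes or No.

From Jan 26, 2218 to Jan 17, 2225 is 2548 days.
2548 mod 7 = 0, so they are the same weekday.
(Jan 26, 2218 is a Monday; Jan 17, 2225 is a Monday.)

Yes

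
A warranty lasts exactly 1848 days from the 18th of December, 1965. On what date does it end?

January 9, 1971

+365 (one year) → Dec 18, 1966 (1483 left).
+365 (one year) → Dec 18, 1967 (1118 left).
+366 (one year; includes Feb 29, 1968) → Dec 18, 1968 (752 left).
+365 (one year) → Dec 18, 1969 (387 left).
Dec has 31 days: +14 → Jan 1, 1970 (373 left).
Jan has 31 days: +31 → Feb 1, 1970 (342 left).
Feb has 28 days: +28 → Mar 1, 1970 (314 left).
Mar has 31 days: +31 → Apr 1, 1970 (283 left).
Apr has 30 days: +30 → May 1, 1970 (253 left).
May has 31 days: +31 → Jun 1, 1970 (222 left).
Jun has 30 days: +30 → Jul 1, 1970 (192 left).
Jul has 31 days: +31 → Aug 1, 1970 (161 left).
Aug has 31 days: +31 → Sep 1, 1970 (130 left).
Sep has 30 days: +30 → Oct 1, 1970 (100 left).
Oct has 31 days: +31 → Nov 1, 1970 (69 left).
Nov has 30 days: +30 → Dec 1, 1970 (39 left).
Dec has 31 days: +31 → Jan 1, 1971 (8 left).
+8 → Jan 9, 1971.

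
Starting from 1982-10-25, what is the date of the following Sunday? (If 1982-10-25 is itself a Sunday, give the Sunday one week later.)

Oct 25, 1982 is a Monday.
From Monday to the next Sunday is 6 days.
Oct 25, 1982 + 6 = Oct 31, 1982.

October 31, 1982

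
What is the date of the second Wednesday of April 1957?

April 10, 1957

April 1, 1957 is a Monday.
The first Wednesday is therefore April 3 (2 days later).
The second Wednesday is 3 + 1×7 = April 10.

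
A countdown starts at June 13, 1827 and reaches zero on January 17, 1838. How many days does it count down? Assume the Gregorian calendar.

Jun 13, 1827 → Jun 13, 1828: 366 days (Feb 29, 1828 is in that span).
Jun 13, 1828 → Jun 13, 1829: 365 days.
Jun 13, 1829 → Jun 13, 1830: 365 days.
Jun 13, 1830 → Jun 13, 1831: 365 days.
Jun 13, 1831 → Jun 13, 1832: 366 days (Feb 29, 1832 is in that span).
Jun 13, 1832 → Jun 13, 1833: 365 days.
Jun 13, 1833 → Jun 13, 1834: 365 days.
Jun 13, 1834 → Jun 13, 1835: 365 days.
Jun 13, 1835 → Jun 13, 1836: 366 days (Feb 29, 1836 is in that span).
Jun 13, 1836 → Jun 13, 1837: 365 days.
Jun 13, 1837 → Jul 13, 1837: 30 days (June has 30).
Jul 13, 1837 → Aug 13, 1837: 31 days (July has 31).
Aug 13, 1837 → Sep 13, 1837: 31 days (August has 31).
Sep 13, 1837 → Oct 13, 1837: 30 days (September has 30).
Oct 13, 1837 → Nov 13, 1837: 31 days (October has 31).
Nov 13, 1837 → Dec 13, 1837: 30 days (November has 30).
Dec 13, 1837 → Jan 13, 1838: 31 days (December has 31).
Jan 13, 1838 → Jan 17, 1838: 4 days.
Total: 3871 days.

3871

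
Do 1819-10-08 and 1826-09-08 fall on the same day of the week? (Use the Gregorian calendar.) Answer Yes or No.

Yes

From Oct 8, 1819 to Sep 8, 1826 is 2527 days.
2527 mod 7 = 0, so they are the same weekday.
(Oct 8, 1819 is a Friday; Sep 8, 1826 is a Friday.)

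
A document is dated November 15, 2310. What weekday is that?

Tuesday

Doomsday rule: the anchor day for the 2300s is Wednesday. For year 10: 10÷12 = 0 r 10, and 10÷4 = 2, so 0+10+2 = 12.
Wednesday + 12 ≡ Monday — that's 2310's doomsday.
In November the doomsday date is Nov 7.
Nov 15 is 8 days after Nov 7; 8 mod 7 = 1, so Monday + 1 = Tuesday.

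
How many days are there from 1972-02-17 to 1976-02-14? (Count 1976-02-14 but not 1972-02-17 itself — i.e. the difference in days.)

Feb 17, 1972 → Feb 17, 1973: 366 days (Feb 29, 1972 is in that span).
Feb 17, 1973 → Feb 17, 1974: 365 days.
Feb 17, 1974 → Feb 17, 1975: 365 days.
Feb 17, 1975 → Mar 17, 1975: 28 days (February has 28).
Mar 17, 1975 → Apr 17, 1975: 31 days (March has 31).
Apr 17, 1975 → May 17, 1975: 30 days (April has 30).
May 17, 1975 → Jun 17, 1975: 31 days (May has 31).
Jun 17, 1975 → Jul 17, 1975: 30 days (June has 30).
Jul 17, 1975 → Aug 17, 1975: 31 days (July has 31).
Aug 17, 1975 → Sep 17, 1975: 31 days (August has 31).
Sep 17, 1975 → Oct 17, 1975: 30 days (September has 30).
Oct 17, 1975 → Nov 17, 1975: 31 days (October has 31).
Nov 17, 1975 → Dec 17, 1975: 30 days (November has 30).
Dec 17, 1975 → Jan 17, 1976: 31 days (December has 31).
Jan 17, 1976 → Feb 14, 1976: 28 days.
Total: 1458 days.

1458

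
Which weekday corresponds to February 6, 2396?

Tuesday

Doomsday rule: the anchor day for the 2300s is Wednesday. For year 96: 96÷12 = 8 r 0, and 0÷4 = 0, so 8+0+0 = 8.
Wednesday + 8 ≡ Thursday — that's 2396's doomsday.
In February the doomsday date is Feb 29 (2396 is a leap year (divisible by 4)).
Feb 6 is 23 days before Feb 29; 23 mod 7 = 2, so Thursday − 2 = Tuesday.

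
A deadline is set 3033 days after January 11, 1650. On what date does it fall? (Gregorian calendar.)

+365 (one year) → Jan 11, 1651 (2668 left).
+365 (one year) → Jan 11, 1652 (2303 left).
+366 (one year; includes Feb 29, 1652) → Jan 11, 1653 (1937 left).
+365 (one year) → Jan 11, 1654 (1572 left).
+365 (one year) → Jan 11, 1655 (1207 left).
+365 (one year) → Jan 11, 1656 (842 left).
+366 (one year; includes Feb 29, 1656) → Jan 11, 1657 (476 left).
+365 (one year) → Jan 11, 1658 (111 left).
Jan has 31 days: +21 → Feb 1, 1658 (90 left).
Feb has 28 days: +28 → Mar 1, 1658 (62 left).
Mar has 31 days: +31 → Apr 1, 1658 (31 left).
Apr has 30 days: +30 → May 1, 1658 (1 left).
+1 → May 2, 1658.

May 2, 1658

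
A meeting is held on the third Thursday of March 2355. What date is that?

March 17, 2355

March 1, 2355 is a Tuesday.
The first Thursday is therefore March 3 (2 days later).
The third Thursday is 3 + 2×7 = March 17.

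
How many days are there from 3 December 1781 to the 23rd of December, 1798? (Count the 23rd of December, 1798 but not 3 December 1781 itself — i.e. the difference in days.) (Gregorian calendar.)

Dec 3, 1781 → Dec 3, 1782: 365 days.
Dec 3, 1782 → Dec 3, 1783: 365 days.
Dec 3, 1783 → Dec 3, 1784: 366 days (Feb 29, 1784 is in that span).
Dec 3, 1784 → Dec 3, 1785: 365 days.
Dec 3, 1785 → Dec 3, 1786: 365 days.
Dec 3, 1786 → Dec 3, 1787: 365 days.
Dec 3, 1787 → Dec 3, 1788: 366 days (Feb 29, 1788 is in that span).
Dec 3, 1788 → Dec 3, 1789: 365 days.
Dec 3, 1789 → Dec 3, 1790: 365 days.
Dec 3, 1790 → Dec 3, 1791: 365 days.
Dec 3, 1791 → Dec 3, 1792: 366 days (Feb 29, 1792 is in that span).
Dec 3, 1792 → Dec 3, 1793: 365 days.
Dec 3, 1793 → Dec 3, 1794: 365 days.
Dec 3, 1794 → Dec 3, 1795: 365 days.
Dec 3, 1795 → Dec 3, 1796: 366 days (Feb 29, 1796 is in that span).
Dec 3, 1796 → Dec 3, 1797: 365 days.
Dec 3, 1797 → Jan 3, 1798: 31 days (December has 31).
Jan 3, 1798 → Feb 3, 1798: 31 days (January has 31).
Feb 3, 1798 → Mar 3, 1798: 28 days (February has 28).
Mar 3, 1798 → Apr 3, 1798: 31 days (March has 31).
Apr 3, 1798 → May 3, 1798: 30 days (April has 30).
May 3, 1798 → Jun 3, 1798: 31 days (May has 31).
Jun 3, 1798 → Jul 3, 1798: 30 days (June has 30).
Jul 3, 1798 → Aug 3, 1798: 31 days (July has 31).
Aug 3, 1798 → Sep 3, 1798: 31 days (August has 31).
Sep 3, 1798 → Oct 3, 1798: 30 days (September has 30).
Oct 3, 1798 → Nov 3, 1798: 31 days (October has 31).
Nov 3, 1798 → Dec 3, 1798: 30 days (November has 30).
Dec 3, 1798 → Dec 23, 1798: 20 days.
Total: 6229 days.

6229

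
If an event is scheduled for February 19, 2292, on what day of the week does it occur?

Friday

Doomsday rule: the anchor day for the 2200s is Friday. For year 92: 92÷12 = 7 r 8, and 8÷4 = 2, so 7+8+2 = 17.
Friday + 17 ≡ Monday — that's 2292's doomsday.
In February the doomsday date is Feb 29 (2292 is a leap year (divisible by 4)).
Feb 19 is 10 days before Feb 29; 10 mod 7 = 3, so Monday − 3 = Friday.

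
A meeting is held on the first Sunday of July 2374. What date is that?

July 1, 2374 is a Monday.
The first Sunday is therefore July 7 (6 days later).

July 7, 2374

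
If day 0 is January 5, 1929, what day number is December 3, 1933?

Jan 5, 1929 → Jan 5, 1930: 365 days.
Jan 5, 1930 → Jan 5, 1931: 365 days.
Jan 5, 1931 → Jan 5, 1932: 365 days.
Jan 5, 1932 → Jan 5, 1933: 366 days (Feb 29, 1932 is in that span).
Jan 5, 1933 → Feb 5, 1933: 31 days (January has 31).
Feb 5, 1933 → Mar 5, 1933: 28 days (February has 28).
Mar 5, 1933 → Apr 5, 1933: 31 days (March has 31).
Apr 5, 1933 → May 5, 1933: 30 days (April has 30).
May 5, 1933 → Jun 5, 1933: 31 days (May has 31).
Jun 5, 1933 → Jul 5, 1933: 30 days (June has 30).
Jul 5, 1933 → Aug 5, 1933: 31 days (July has 31).
Aug 5, 1933 → Sep 5, 1933: 31 days (August has 31).
Sep 5, 1933 → Oct 5, 1933: 30 days (September has 30).
Oct 5, 1933 → Nov 5, 1933: 31 days (October has 31).
Nov 5, 1933 → Dec 3, 1933: 28 days.
Total: 1793 days.

1793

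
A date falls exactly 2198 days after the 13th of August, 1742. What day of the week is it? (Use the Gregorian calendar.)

Monday

First find the weekday of Aug 13, 1742. Doomsday rule: the anchor day for the 1700s is Sunday. For year 42: 42÷12 = 3 r 6, and 6÷4 = 1, so 3+6+1 = 10.
Sunday + 10 ≡ Wednesday — that's 1742's doomsday.
In August the doomsday date is Aug 8.
Aug 13 is 5 days after Aug 8; 5 mod 7 = 5, so Wednesday + 5 = Monday.
2198 mod 7 = 0, so 2198 days after a Monday is Monday + 0 = Monday.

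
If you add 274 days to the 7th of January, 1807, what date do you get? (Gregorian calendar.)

Jan has 31 days: +25 → Feb 1, 1807 (249 left).
Feb has 28 days: +28 → Mar 1, 1807 (221 left).
Mar has 31 days: +31 → Apr 1, 1807 (190 left).
Apr has 30 days: +30 → May 1, 1807 (160 left).
May has 31 days: +31 → Jun 1, 1807 (129 left).
Jun has 30 days: +30 → Jul 1, 1807 (99 left).
Jul has 31 days: +31 → Aug 1, 1807 (68 left).
Aug has 31 days: +31 → Sep 1, 1807 (37 left).
Sep has 30 days: +30 → Oct 1, 1807 (7 left).
+7 → Oct 8, 1807.

October 8, 1807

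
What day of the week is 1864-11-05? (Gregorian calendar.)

Doomsday rule: the anchor day for the 1800s is Friday. For year 64: 64÷12 = 5 r 4, and 4÷4 = 1, so 5+4+1 = 10.
Friday + 10 ≡ Monday — that's 1864's doomsday.
In November the doomsday date is Nov 7.
Nov 5 is 2 days before Nov 7; 2 mod 7 = 2, so Monday − 2 = Saturday.

Saturday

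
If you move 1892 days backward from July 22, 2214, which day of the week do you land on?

First find the weekday of Jul 22, 2214. Doomsday rule: the anchor day for the 2200s is Friday. For year 14: 14÷12 = 1 r 2, and 2÷4 = 0, so 1+2+0 = 3.
Friday + 3 ≡ Monday — that's 2214's doomsday.
In July the doomsday date is Jul 11.
Jul 22 is 11 days after Jul 11; 11 mod 7 = 4, so Monday + 4 = Friday.
1892 mod 7 = 2, so 1892 days before a Friday is Friday − 2 = Wednesday.

Wednesday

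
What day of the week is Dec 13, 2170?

Thursday

Doomsday rule: the anchor day for the 2100s is Sunday. For year 70: 70÷12 = 5 r 10, and 10÷4 = 2, so 5+10+2 = 17.
Sunday + 17 ≡ Wednesday — that's 2170's doomsday.
In December the doomsday date is Dec 12.
Dec 13 is 1 day after Dec 12; 1 mod 7 = 1, so Wednesday + 1 = Thursday.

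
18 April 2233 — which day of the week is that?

Doomsday rule: the anchor day for the 2200s is Friday. For year 33: 33÷12 = 2 r 9, and 9÷4 = 2, so 2+9+2 = 13.
Friday + 13 ≡ Thursday — that's 2233's doomsday.
In April the doomsday date is Apr 4.
Apr 18 is 14 days after Apr 4; 14 mod 7 = 0, so Thursday + 0 = Thursday.

Thursday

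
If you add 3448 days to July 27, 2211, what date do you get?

January 3, 2221

+366 (one year; includes Feb 29, 2212) → Jul 27, 2212 (3082 left).
+365 (one year) → Jul 27, 2213 (2717 left).
+365 (one year) → Jul 27, 2214 (2352 left).
+365 (one year) → Jul 27, 2215 (1987 left).
+366 (one year; includes Feb 29, 2216) → Jul 27, 2216 (1621 left).
+365 (one year) → Jul 27, 2217 (1256 left).
+365 (one year) → Jul 27, 2218 (891 left).
+365 (one year) → Jul 27, 2219 (526 left).
+366 (one year; includes Feb 29, 2220) → Jul 27, 2220 (160 left).
Jul has 31 days: +5 → Aug 1, 2220 (155 left).
Aug has 31 days: +31 → Sep 1, 2220 (124 left).
Sep has 30 days: +30 → Oct 1, 2220 (94 left).
Oct has 31 days: +31 → Nov 1, 2220 (63 left).
Nov has 30 days: +30 → Dec 1, 2220 (33 left).
Dec has 31 days: +31 → Jan 1, 2221 (2 left).
+2 → Jan 3, 2221.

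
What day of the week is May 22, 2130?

January 1, 2130 is a Sunday.
Jan 1, 2130 → Feb 1, 2130: 31 days (January has 31).
Feb 1, 2130 → Mar 1, 2130: 28 days (February has 28).
Mar 1, 2130 → Apr 1, 2130: 31 days (March has 31).
Apr 1, 2130 → May 1, 2130: 30 days (April has 30).
May 1, 2130 → May 22, 2130: 21 days.
Total: 141 days.
141 mod 7 = 1, so Sunday + 1 = Monday.

Monday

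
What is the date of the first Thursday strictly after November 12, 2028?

November 16, 2028

Nov 12, 2028 is a Sunday.
From Sunday to the next Thursday is 4 days.
Nov 12, 2028 + 4 = Nov 16, 2028.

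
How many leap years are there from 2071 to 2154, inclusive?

20

Multiples of 4 in [2071,2154]: 21.
Of those, multiples of 100: 1 (not leap unless ÷400).
Multiples of 400: 0.
Leap years = 21 − 1 + 0 = 20.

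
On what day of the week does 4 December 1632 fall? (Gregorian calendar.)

Doomsday rule: the anchor day for the 1600s is Tuesday. For year 32: 32÷12 = 2 r 8, and 8÷4 = 2, so 2+8+2 = 12.
Tuesday + 12 ≡ Sunday — that's 1632's doomsday.
In December the doomsday date is Dec 12.
Dec 4 is 8 days before Dec 12; 8 mod 7 = 1, so Sunday − 1 = Saturday.

Saturday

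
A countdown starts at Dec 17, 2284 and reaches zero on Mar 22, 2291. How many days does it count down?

2286

Dec 17, 2284 → Dec 17, 2285: 365 days.
Dec 17, 2285 → Dec 17, 2286: 365 days.
Dec 17, 2286 → Dec 17, 2287: 365 days.
Dec 17, 2287 → Dec 17, 2288: 366 days (Feb 29, 2288 is in that span).
Dec 17, 2288 → Dec 17, 2289: 365 days.
Dec 17, 2289 → Dec 17, 2290: 365 days.
Dec 17, 2290 → Jan 17, 2291: 31 days (December has 31).
Jan 17, 2291 → Feb 17, 2291: 31 days (January has 31).
Feb 17, 2291 → Mar 17, 2291: 28 days (February has 28).
Mar 17, 2291 → Mar 22, 2291: 5 days.
Total: 2286 days.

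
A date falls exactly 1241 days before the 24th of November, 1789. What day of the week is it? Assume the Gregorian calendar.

Sunday

First find the weekday of Nov 24, 1789. Doomsday rule: the anchor day for the 1700s is Sunday. For year 89: 89÷12 = 7 r 5, and 5÷4 = 1, so 7+5+1 = 13.
Sunday + 13 ≡ Saturday — that's 1789's doomsday.
In November the doomsday date is Nov 7.
Nov 24 is 17 days after Nov 7; 17 mod 7 = 3, so Saturday + 3 = Tuesday.
1241 mod 7 = 2, so 1241 days before a Tuesday is Tuesday − 2 = Sunday.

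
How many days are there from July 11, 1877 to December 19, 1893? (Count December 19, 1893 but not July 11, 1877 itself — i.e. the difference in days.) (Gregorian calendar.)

Jul 11, 1877 → Jul 11, 1878: 365 days.
Jul 11, 1878 → Jul 11, 1879: 365 days.
Jul 11, 1879 → Jul 11, 1880: 366 days (Feb 29, 1880 is in that span).
Jul 11, 1880 → Jul 11, 1881: 365 days.
Jul 11, 1881 → Jul 11, 1882: 365 days.
Jul 11, 1882 → Jul 11, 1883: 365 days.
Jul 11, 1883 → Jul 11, 1884: 366 days (Feb 29, 1884 is in that span).
Jul 11, 1884 → Jul 11, 1885: 365 days.
Jul 11, 1885 → Jul 11, 1886: 365 days.
Jul 11, 1886 → Jul 11, 1887: 365 days.
Jul 11, 1887 → Jul 11, 1888: 366 days (Feb 29, 1888 is in that span).
Jul 11, 1888 → Jul 11, 1889: 365 days.
Jul 11, 1889 → Jul 11, 1890: 365 days.
Jul 11, 1890 → Jul 11, 1891: 365 days.
Jul 11, 1891 → Jul 11, 1892: 366 days (Feb 29, 1892 is in that span).
Jul 11, 1892 → Jul 11, 1893: 365 days.
Jul 11, 1893 → Aug 11, 1893: 31 days (July has 31).
Aug 11, 1893 → Sep 11, 1893: 31 days (August has 31).
Sep 11, 1893 → Oct 11, 1893: 30 days (September has 30).
Oct 11, 1893 → Nov 11, 1893: 31 days (October has 31).
Nov 11, 1893 → Dec 11, 1893: 30 days (November has 30).
Dec 11, 1893 → Dec 19, 1893: 8 days.
Total: 6005 days.

6005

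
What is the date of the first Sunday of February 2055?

February 1, 2055 is a Monday.
The first Sunday is therefore February 7 (6 days later).

February 7, 2055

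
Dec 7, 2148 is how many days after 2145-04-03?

Apr 3, 2145 → Apr 3, 2146: 365 days.
Apr 3, 2146 → Apr 3, 2147: 365 days.
Apr 3, 2147 → Apr 3, 2148: 366 days (Feb 29, 2148 is in that span).
Apr 3, 2148 → May 3, 2148: 30 days (April has 30).
May 3, 2148 → Jun 3, 2148: 31 days (May has 31).
Jun 3, 2148 → Jul 3, 2148: 30 days (June has 30).
Jul 3, 2148 → Aug 3, 2148: 31 days (July has 31).
Aug 3, 2148 → Sep 3, 2148: 31 days (August has 31).
Sep 3, 2148 → Oct 3, 2148: 30 days (September has 30).
Oct 3, 2148 → Nov 3, 2148: 31 days (October has 31).
Nov 3, 2148 → Dec 3, 2148: 30 days (November has 30).
Dec 3, 2148 → Dec 7, 2148: 4 days.
Total: 1344 days.

1344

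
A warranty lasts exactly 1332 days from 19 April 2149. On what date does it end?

December 11, 2152

+365 (one year) → Apr 19, 2150 (967 left).
+365 (one year) → Apr 19, 2151 (602 left).
+366 (one year; includes Feb 29, 2152) → Apr 19, 2152 (236 left).
Apr has 30 days: +12 → May 1, 2152 (224 left).
May has 31 days: +31 → Jun 1, 2152 (193 left).
Jun has 30 days: +30 → Jul 1, 2152 (163 left).
Jul has 31 days: +31 → Aug 1, 2152 (132 left).
Aug has 31 days: +31 → Sep 1, 2152 (101 left).
Sep has 30 days: +30 → Oct 1, 2152 (71 left).
Oct has 31 days: +31 → Nov 1, 2152 (40 left).
Nov has 30 days: +30 → Dec 1, 2152 (10 left).
+10 → Dec 11, 2152.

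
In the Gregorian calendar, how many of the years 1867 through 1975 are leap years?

Multiples of 4 in [1867,1975]: 27.
Of those, multiples of 100: 1 (not leap unless ÷400).
Multiples of 400: 0.
Leap years = 27 − 1 + 0 = 26.

26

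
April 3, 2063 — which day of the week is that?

January 1, 2063 is a Monday.
Jan 1, 2063 → Feb 1, 2063: 31 days (January has 31).
Feb 1, 2063 → Mar 1, 2063: 28 days (February has 28).
Mar 1, 2063 → Apr 1, 2063: 31 days (March has 31).
Apr 1, 2063 → Apr 3, 2063: 2 days.
Total: 92 days.
92 mod 7 = 1, so Monday + 1 = Tuesday.

Tuesday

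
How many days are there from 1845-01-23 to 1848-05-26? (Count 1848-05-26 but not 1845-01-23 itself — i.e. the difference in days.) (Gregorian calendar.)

1219

Jan 23, 1845 → Jan 23, 1846: 365 days.
Jan 23, 1846 → Jan 23, 1847: 365 days.
Jan 23, 1847 → Jan 23, 1848: 365 days.
Jan 23, 1848 → Feb 23, 1848: 31 days (January has 31).
Feb 23, 1848 → Mar 23, 1848: 29 days (February has 29).
Mar 23, 1848 → Apr 23, 1848: 31 days (March has 31).
Apr 23, 1848 → May 23, 1848: 30 days (April has 30).
May 23, 1848 → May 26, 1848: 3 days.
Total: 1219 days.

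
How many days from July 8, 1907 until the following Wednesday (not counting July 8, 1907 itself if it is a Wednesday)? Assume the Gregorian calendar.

Jul 8, 1907 is a Monday.
From Monday to the next Wednesday is 2 days.

2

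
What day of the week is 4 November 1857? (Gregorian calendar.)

Wednesday

Doomsday rule: the anchor day for the 1800s is Friday. For year 57: 57÷12 = 4 r 9, and 9÷4 = 2, so 4+9+2 = 15.
Friday + 15 ≡ Saturday — that's 1857's doomsday.
In November the doomsday date is Nov 7.
Nov 4 is 3 days before Nov 7; 3 mod 7 = 3, so Saturday − 3 = Wednesday.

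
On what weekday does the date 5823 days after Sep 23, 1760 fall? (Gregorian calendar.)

First find the weekday of Sep 23, 1760. Doomsday rule: the anchor day for the 1700s is Sunday. For year 60: 60÷12 = 5 r 0, and 0÷4 = 0, so 5+0+0 = 5.
Sunday + 5 ≡ Friday — that's 1760's doomsday.
In September the doomsday date is Sep 5.
Sep 23 is 18 days after Sep 5; 18 mod 7 = 4, so Friday + 4 = Tuesday.
5823 mod 7 = 6, so 5823 days after a Tuesday is Tuesday + 6 = Monday.

Monday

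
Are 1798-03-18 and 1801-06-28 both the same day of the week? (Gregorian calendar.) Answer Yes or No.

Yes

From Mar 18, 1798 to Jun 28, 1801 is 1197 days.
1197 mod 7 = 0, so they are the same weekday.
(Mar 18, 1798 is a Sunday; Jun 28, 1801 is a Sunday.)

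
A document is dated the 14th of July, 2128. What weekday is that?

Doomsday rule: the anchor day for the 2100s is Sunday. For year 28: 28÷12 = 2 r 4, and 4÷4 = 1, so 2+4+1 = 7.
Sunday + 7 ≡ Sunday — that's 2128's doomsday.
In July the doomsday date is Jul 11.
Jul 14 is 3 days after Jul 11; 3 mod 7 = 3, so Sunday + 3 = Wednesday.

Wednesday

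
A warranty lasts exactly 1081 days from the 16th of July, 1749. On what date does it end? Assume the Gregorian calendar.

July 1, 1752

+365 (one year) → Jul 16, 1750 (716 left).
+365 (one year) → Jul 16, 1751 (351 left).
Jul has 31 days: +16 → Aug 1, 1751 (335 left).
Aug has 31 days: +31 → Sep 1, 1751 (304 left).
Sep has 30 days: +30 → Oct 1, 1751 (274 left).
Oct has 31 days: +31 → Nov 1, 1751 (243 left).
Nov has 30 days: +30 → Dec 1, 1751 (213 left).
Dec has 31 days: +31 → Jan 1, 1752 (182 left).
Jan has 31 days: +31 → Feb 1, 1752 (151 left).
Feb has 29 days: +29 → Mar 1, 1752 (122 left).
Mar has 31 days: +31 → Apr 1, 1752 (91 left).
Apr has 30 days: +30 → May 1, 1752 (61 left).
May has 31 days: +31 → Jun 1, 1752 (30 left).
Jun has 30 days: +30 → Jul 1, 1752 (0 left).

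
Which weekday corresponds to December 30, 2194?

Tuesday

Doomsday rule: the anchor day for the 2100s is Sunday. For year 94: 94÷12 = 7 r 10, and 10÷4 = 2, so 7+10+2 = 19.
Sunday + 19 ≡ Friday — that's 2194's doomsday.
In December the doomsday date is Dec 12.
Dec 30 is 18 days after Dec 12; 18 mod 7 = 4, so Friday + 4 = Tuesday.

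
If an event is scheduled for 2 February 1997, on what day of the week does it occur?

Doomsday rule: the anchor day for the 1900s is Wednesday. For year 97: 97÷12 = 8 r 1, and 1÷4 = 0, so 8+1+0 = 9.
Wednesday + 9 ≡ Friday — that's 1997's doomsday.
In February the doomsday date is Feb 28 (1997 is not a leap year).
Feb 2 is 26 days before Feb 28; 26 mod 7 = 5, so Friday − 5 = Sunday.

Sunday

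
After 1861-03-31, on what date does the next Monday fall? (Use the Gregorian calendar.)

Mar 31, 1861 is a Sunday.
From Sunday to the next Monday is 1 day.
Mar 31, 1861 + 1 = Apr 1, 1861.

April 1, 1861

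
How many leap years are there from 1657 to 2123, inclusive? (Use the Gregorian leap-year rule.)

112

Multiples of 4 in [1657,2123]: 116.
Of those, multiples of 100: 5 (not leap unless ÷400).
Multiples of 400: 1.
Leap years = 116 − 5 + 1 = 112.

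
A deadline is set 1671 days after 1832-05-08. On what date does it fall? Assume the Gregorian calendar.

December 4, 1836

+365 (one year) → May 8, 1833 (1306 left).
+365 (one year) → May 8, 1834 (941 left).
+365 (one year) → May 8, 1835 (576 left).
+366 (one year; includes Feb 29, 1836) → May 8, 1836 (210 left).
May has 31 days: +24 → Jun 1, 1836 (186 left).
Jun has 30 days: +30 → Jul 1, 1836 (156 left).
Jul has 31 days: +31 → Aug 1, 1836 (125 left).
Aug has 31 days: +31 → Sep 1, 1836 (94 left).
Sep has 30 days: +30 → Oct 1, 1836 (64 left).
Oct has 31 days: +31 → Nov 1, 1836 (33 left).
Nov has 30 days: +30 → Dec 1, 1836 (3 left).
+3 → Dec 4, 1836.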